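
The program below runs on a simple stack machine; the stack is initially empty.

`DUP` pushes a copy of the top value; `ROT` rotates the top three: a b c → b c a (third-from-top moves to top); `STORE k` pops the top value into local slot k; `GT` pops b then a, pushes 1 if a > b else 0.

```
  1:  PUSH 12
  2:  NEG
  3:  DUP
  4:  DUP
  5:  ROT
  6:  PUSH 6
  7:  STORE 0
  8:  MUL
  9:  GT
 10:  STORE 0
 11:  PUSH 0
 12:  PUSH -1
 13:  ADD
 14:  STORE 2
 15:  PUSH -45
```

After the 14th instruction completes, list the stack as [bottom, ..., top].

[]

PUSH 12 : [12]
NEG     : [-12]
DUP     : [-12, -12]
DUP     : [-12, -12, -12]
ROT     : [-12, -12, -12]
PUSH 6  : [-12, -12, -12, 6]
STORE 0 : [-12, -12, -12]
MUL     : [-12, 144]
GT      : [0]
STORE 0 : []
PUSH 0  : [0]
PUSH -1 : [0, -1]
ADD     : [-1]
STORE 2 : []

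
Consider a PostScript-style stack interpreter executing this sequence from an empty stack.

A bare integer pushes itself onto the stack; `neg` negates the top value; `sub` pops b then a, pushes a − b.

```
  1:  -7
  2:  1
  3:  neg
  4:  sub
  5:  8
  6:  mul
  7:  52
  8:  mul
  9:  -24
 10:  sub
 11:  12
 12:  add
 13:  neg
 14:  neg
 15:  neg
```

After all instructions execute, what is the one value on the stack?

-7  : -7
1   : -7 1
neg : -7 -1
sub : -6
8   : -6 8
mul : -48
52  : -48 52
mul : -2496
-24 : -2496 -24
sub : -2472
12  : -2472 12
add : -2460
neg : 2460
neg : -2460
neg : 2460

2460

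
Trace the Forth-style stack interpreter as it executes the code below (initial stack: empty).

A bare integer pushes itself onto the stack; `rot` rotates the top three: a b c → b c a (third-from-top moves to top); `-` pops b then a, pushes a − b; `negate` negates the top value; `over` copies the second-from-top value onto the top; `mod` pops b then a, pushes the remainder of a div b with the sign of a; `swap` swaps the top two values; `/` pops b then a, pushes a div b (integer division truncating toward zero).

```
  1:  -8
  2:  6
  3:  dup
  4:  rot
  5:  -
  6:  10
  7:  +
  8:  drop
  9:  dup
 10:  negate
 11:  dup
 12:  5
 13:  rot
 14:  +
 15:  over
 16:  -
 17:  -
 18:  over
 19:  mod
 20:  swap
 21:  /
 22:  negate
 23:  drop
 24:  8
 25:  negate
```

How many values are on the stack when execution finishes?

-8     : [-8]
6      : [-8, 6]
dup    : [-8, 6, 6]
rot    : [6, 6, -8]
-      : [6, 14]
10     : [6, 14, 10]
+      : [6, 24]
drop   : [6]
dup    : [6, 6]
negate : [6, -6]
dup    : [6, -6, -6]
5      : [6, -6, -6, 5]
rot    : [6, -6, 5, -6]
+      : [6, -6, -1]
over   : [6, -6, -1, -6]
-      : [6, -6, 5]
-      : [6, -11]
over   : [6, -11, 6]
mod    : [6, -5]
swap   : [-5, 6]
/      : [0]
negate : [0]
drop   : []
8      : [8]
negate : [-8]

1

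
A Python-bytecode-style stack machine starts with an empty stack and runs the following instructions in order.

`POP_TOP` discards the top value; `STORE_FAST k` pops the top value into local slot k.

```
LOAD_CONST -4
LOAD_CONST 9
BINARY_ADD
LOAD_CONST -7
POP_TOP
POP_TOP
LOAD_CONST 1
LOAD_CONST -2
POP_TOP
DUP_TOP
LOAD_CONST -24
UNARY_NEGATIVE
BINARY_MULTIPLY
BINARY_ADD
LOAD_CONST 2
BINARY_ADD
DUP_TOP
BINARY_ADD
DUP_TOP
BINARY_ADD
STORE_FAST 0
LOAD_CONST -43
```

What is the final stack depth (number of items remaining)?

LOAD_CONST -4   -> -4
LOAD_CONST 9    -> -4 9
BINARY_ADD      -> 5
LOAD_CONST -7   -> 5 -7
POP_TOP         -> 5
POP_TOP         -> (empty)
LOAD_CONST 1    -> 1
LOAD_CONST -2   -> 1 -2
POP_TOP         -> 1
DUP_TOP         -> 1 1
LOAD_CONST -24  -> 1 1 -24
UNARY_NEGATIVE  -> 1 1 24
BINARY_MULTIPLY -> 1 24
BINARY_ADD      -> 25
LOAD_CONST 2    -> 25 2
BINARY_ADD      -> 27
DUP_TOP         -> 27 27
BINARY_ADD      -> 54
DUP_TOP         -> 54 54
BINARY_ADD      -> 108
STORE_FAST 0    -> (empty)
LOAD_CONST -43  -> -43

1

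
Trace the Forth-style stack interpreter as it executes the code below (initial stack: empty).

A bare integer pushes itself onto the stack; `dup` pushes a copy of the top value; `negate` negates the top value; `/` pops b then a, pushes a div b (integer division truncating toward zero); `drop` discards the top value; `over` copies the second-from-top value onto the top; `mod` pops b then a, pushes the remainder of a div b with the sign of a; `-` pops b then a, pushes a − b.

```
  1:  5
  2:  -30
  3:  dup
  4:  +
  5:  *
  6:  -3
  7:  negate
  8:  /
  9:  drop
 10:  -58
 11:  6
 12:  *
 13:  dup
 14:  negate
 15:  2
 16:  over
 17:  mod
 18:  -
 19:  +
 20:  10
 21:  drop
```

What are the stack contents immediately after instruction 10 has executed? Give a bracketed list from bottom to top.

5      -> [5]
-30    -> [5, -30]
dup    -> [5, -30, -30]
+      -> [5, -60]
*      -> [-300]
-3     -> [-300, -3]
negate -> [-300, 3]
/      -> [-100]
drop   -> []
-58    -> [-58]

[-58]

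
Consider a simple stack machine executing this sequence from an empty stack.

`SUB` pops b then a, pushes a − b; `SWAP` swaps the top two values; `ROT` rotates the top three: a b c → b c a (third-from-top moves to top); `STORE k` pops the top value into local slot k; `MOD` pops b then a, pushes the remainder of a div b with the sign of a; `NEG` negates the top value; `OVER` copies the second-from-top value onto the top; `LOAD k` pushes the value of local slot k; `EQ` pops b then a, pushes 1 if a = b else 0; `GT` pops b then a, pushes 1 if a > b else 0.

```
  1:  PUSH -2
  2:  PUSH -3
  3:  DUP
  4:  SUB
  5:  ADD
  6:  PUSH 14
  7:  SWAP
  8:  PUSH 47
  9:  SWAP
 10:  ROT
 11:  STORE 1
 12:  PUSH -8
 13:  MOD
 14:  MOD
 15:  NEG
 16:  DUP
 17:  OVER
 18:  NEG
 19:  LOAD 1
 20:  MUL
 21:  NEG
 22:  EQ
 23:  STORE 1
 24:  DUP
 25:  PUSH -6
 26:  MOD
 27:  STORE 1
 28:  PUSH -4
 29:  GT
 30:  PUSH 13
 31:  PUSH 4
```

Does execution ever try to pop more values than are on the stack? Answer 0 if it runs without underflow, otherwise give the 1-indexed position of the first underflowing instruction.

PUSH -2  [-2]
PUSH -3  [-2, -3]
DUP      [-2, -3, -3]
SUB      [-2, 0]
ADD      [-2]
PUSH 14  [-2, 14]
SWAP     [14, -2]
PUSH 47  [14, -2, 47]
SWAP     [14, 47, -2]
ROT      [47, -2, 14]
STORE 1  [47, -2]
PUSH -8  [47, -2, -8]
MOD      [47, -2]
MOD      [1]
NEG      [-1]
DUP      [-1, -1]
OVER     [-1, -1, -1]
NEG      [-1, -1, 1]
LOAD 1   [-1, -1, 1, 14]
MUL      [-1, -1, 14]
NEG      [-1, -1, -14]
EQ       [-1, 0]
STORE 1  [-1]
DUP      [-1, -1]
PUSH -6  [-1, -1, -6]
MOD      [-1, -1]
STORE 1  [-1]
PUSH -4  [-1, -4]
GT       [1]
PUSH 13  [1, 13]
PUSH 4   [1, 13, 4]

0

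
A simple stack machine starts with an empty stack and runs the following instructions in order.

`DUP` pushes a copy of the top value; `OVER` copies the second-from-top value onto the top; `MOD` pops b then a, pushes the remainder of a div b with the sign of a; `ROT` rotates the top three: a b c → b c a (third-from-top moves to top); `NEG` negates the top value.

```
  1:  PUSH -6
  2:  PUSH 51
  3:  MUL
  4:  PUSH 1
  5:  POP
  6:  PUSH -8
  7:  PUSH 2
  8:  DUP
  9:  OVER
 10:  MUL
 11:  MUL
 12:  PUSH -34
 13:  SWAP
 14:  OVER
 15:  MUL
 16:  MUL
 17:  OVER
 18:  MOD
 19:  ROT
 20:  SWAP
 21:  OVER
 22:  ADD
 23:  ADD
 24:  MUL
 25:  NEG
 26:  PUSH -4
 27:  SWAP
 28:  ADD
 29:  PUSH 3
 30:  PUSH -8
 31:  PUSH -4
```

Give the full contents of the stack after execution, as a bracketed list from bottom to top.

PUSH -6  -> -6
PUSH 51  -> -6 51
MUL      -> -306
PUSH 1   -> -306 1
POP      -> -306
PUSH -8  -> -306 -8
PUSH 2   -> -306 -8 2
DUP      -> -306 -8 2 2
OVER     -> -306 -8 2 2 2
MUL      -> -306 -8 2 4
MUL      -> -306 -8 8
PUSH -34 -> -306 -8 8 -34
SWAP     -> -306 -8 -34 8
OVER     -> -306 -8 -34 8 -34
MUL      -> -306 -8 -34 -272
MUL      -> -306 -8 9248
OVER     -> -306 -8 9248 -8
MOD      -> -306 -8 0
ROT      -> -8 0 -306
SWAP     -> -8 -306 0
OVER     -> -8 -306 0 -306
ADD      -> -8 -306 -306
ADD      -> -8 -612
MUL      -> 4896
NEG      -> -4896
PUSH -4  -> -4896 -4
SWAP     -> -4 -4896
ADD      -> -4900
PUSH 3   -> -4900 3
PUSH -8  -> -4900 3 -8
PUSH -4  -> -4900 3 -8 -4

[-4900, 3, -8, -4]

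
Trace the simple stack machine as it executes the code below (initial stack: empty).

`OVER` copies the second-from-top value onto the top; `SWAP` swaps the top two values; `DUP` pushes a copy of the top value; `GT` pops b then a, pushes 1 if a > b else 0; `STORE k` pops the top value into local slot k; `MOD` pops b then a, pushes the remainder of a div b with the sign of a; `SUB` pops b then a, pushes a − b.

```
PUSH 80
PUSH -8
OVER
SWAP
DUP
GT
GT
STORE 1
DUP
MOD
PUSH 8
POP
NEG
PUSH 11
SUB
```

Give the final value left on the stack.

PUSH 80 → 80
PUSH -8 → 80 -8
OVER    → 80 -8 80
SWAP    → 80 80 -8
DUP     → 80 80 -8 -8
GT      → 80 80 0
GT      → 80 1
STORE 1 → 80
DUP     → 80 80
MOD     → 0
PUSH 8  → 0 8
POP     → 0
NEG     → 0
PUSH 11 → 0 11
SUB     → -11

-11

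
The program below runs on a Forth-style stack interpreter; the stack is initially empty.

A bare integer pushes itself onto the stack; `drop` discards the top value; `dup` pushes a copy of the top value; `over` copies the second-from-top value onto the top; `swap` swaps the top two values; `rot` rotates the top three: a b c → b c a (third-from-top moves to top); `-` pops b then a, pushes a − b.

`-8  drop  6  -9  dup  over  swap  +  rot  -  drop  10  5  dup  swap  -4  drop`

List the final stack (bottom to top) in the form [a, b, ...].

-8    -8
drop  (empty)
6     6
-9    6 -9
dup   6 -9 -9
over  6 -9 -9 -9
swap  6 -9 -9 -9
+     6 -9 -18
rot   -9 -18 6
-     -9 -24
drop  -9
10    -9 10
5     -9 10 5
dup   -9 10 5 5
swap  -9 10 5 5
-4    -9 10 5 5 -4
drop  -9 10 5 5

[-9, 10, 5, 5]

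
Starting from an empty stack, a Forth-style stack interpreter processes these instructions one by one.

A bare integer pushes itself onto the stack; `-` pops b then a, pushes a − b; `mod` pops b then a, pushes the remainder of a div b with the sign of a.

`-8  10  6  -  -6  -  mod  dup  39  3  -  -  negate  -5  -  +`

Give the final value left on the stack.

-8      -8
10      -8 10
6       -8 10 6
-       -8 4
-6      -8 4 -6
-       -8 10
mod     -8
dup     -8 -8
39      -8 -8 39
3       -8 -8 39 3
-       -8 -8 36
-       -8 -44
negate  -8 44
-5      -8 44 -5
-       -8 49
+       41

41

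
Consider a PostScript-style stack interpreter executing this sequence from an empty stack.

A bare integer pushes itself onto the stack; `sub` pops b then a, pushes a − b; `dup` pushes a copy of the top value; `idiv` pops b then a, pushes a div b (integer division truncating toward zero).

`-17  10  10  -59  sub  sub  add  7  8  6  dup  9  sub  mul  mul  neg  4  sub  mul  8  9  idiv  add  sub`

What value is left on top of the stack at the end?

-17  : -17
10   : -17 10
10   : -17 10 10
-59  : -17 10 10 -59
sub  : -17 10 69
sub  : -17 -59
add  : -76
7    : -76 7
8    : -76 7 8
6    : -76 7 8 6
dup  : -76 7 8 6 6
9    : -76 7 8 6 6 9
sub  : -76 7 8 6 -3
mul  : -76 7 8 -18
mul  : -76 7 -144
neg  : -76 7 144
4    : -76 7 144 4
sub  : -76 7 140
mul  : -76 980
8    : -76 980 8
9    : -76 980 8 9
idiv : -76 980 0
add  : -76 980
sub  : -1056

-1056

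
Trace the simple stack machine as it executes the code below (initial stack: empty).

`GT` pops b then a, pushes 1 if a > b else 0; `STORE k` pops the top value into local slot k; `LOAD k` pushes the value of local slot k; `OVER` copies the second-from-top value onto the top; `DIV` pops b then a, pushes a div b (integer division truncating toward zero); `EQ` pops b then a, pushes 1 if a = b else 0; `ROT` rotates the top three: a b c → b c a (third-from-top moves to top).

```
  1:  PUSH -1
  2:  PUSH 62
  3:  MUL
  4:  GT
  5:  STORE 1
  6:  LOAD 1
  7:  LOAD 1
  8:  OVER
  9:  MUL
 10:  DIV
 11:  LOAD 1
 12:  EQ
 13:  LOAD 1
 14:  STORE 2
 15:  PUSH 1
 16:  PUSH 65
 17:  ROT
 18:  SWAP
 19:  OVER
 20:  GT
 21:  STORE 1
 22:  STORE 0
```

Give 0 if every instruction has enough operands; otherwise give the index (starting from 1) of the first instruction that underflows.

4

PUSH -1 -> -1
PUSH 62 -> -1 62
MUL     -> -62
GT  — needs 2 operands, stack has 1 → underflow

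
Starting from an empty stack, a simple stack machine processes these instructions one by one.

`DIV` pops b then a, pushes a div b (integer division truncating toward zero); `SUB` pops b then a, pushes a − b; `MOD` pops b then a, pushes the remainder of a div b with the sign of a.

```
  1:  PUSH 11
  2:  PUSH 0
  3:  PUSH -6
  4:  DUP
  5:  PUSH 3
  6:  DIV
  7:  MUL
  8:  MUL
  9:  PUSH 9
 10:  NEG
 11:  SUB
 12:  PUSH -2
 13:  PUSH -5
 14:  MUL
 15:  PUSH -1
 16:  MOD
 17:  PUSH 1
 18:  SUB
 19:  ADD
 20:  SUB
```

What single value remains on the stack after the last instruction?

3

PUSH 11 : [11]
PUSH 0  : [11, 0]
PUSH -6 : [11, 0, -6]
DUP     : [11, 0, -6, -6]
PUSH 3  : [11, 0, -6, -6, 3]
DIV     : [11, 0, -6, -2]
MUL     : [11, 0, 12]
MUL     : [11, 0]
PUSH 9  : [11, 0, 9]
NEG     : [11, 0, -9]
SUB     : [11, 9]
PUSH -2 : [11, 9, -2]
PUSH -5 : [11, 9, -2, -5]
MUL     : [11, 9, 10]
PUSH -1 : [11, 9, 10, -1]
MOD     : [11, 9, 0]
PUSH 1  : [11, 9, 0, 1]
SUB     : [11, 9, -1]
ADD     : [11, 8]
SUB     : [3]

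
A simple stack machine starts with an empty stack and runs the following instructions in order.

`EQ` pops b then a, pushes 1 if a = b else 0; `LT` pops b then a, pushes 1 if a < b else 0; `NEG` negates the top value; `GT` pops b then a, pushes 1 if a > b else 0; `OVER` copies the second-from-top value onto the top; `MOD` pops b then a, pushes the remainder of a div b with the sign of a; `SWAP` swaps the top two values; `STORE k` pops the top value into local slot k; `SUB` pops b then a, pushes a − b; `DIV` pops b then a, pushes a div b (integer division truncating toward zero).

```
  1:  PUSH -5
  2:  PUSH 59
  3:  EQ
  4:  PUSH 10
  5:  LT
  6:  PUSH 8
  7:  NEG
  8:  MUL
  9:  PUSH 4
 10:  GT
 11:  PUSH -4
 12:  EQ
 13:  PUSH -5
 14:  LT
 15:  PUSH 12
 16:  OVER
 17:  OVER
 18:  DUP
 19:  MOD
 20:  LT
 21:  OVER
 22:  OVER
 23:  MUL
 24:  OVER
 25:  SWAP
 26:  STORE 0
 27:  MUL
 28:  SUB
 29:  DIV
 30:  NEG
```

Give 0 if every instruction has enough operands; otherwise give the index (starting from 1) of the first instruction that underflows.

PUSH -5 -> -5
PUSH 59 -> -5 59
EQ      -> 0
PUSH 10 -> 0 10
LT      -> 1
PUSH 8  -> 1 8
NEG     -> 1 -8
MUL     -> -8
PUSH 4  -> -8 4
GT      -> 0
PUSH -4 -> 0 -4
EQ      -> 0
PUSH -5 -> 0 -5
LT      -> 0
PUSH 12 -> 0 12
OVER    -> 0 12 0
OVER    -> 0 12 0 12
DUP     -> 0 12 0 12 12
MOD     -> 0 12 0 0
LT      -> 0 12 0
OVER    -> 0 12 0 12
OVER    -> 0 12 0 12 0
MUL     -> 0 12 0 0
OVER    -> 0 12 0 0 0
SWAP    -> 0 12 0 0 0
STORE 0 -> 0 12 0 0
MUL     -> 0 12 0
SUB     -> 0 12
DIV     -> 0
NEG     -> 0

0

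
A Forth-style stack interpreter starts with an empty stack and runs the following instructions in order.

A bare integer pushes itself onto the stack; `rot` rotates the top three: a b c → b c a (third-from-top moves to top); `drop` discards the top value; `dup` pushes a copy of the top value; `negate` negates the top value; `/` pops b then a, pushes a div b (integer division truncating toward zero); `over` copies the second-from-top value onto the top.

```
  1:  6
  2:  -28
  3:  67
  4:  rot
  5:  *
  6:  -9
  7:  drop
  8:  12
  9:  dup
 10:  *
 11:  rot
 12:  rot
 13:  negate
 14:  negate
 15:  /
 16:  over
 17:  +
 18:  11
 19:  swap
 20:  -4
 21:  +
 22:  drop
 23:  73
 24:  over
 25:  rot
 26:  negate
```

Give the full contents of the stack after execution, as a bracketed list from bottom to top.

6      : 6
-28    : 6 -28
67     : 6 -28 67
rot    : -28 67 6
*      : -28 402
-9     : -28 402 -9
drop   : -28 402
12     : -28 402 12
dup    : -28 402 12 12
*      : -28 402 144
rot    : 402 144 -28
rot    : 144 -28 402
negate : 144 -28 -402
negate : 144 -28 402
/      : 144 0
over   : 144 0 144
+      : 144 144
11     : 144 144 11
swap   : 144 11 144
-4     : 144 11 144 -4
+      : 144 11 140
drop   : 144 11
73     : 144 11 73
over   : 144 11 73 11
rot    : 144 73 11 11
negate : 144 73 11 -11

[144, 73, 11, -11]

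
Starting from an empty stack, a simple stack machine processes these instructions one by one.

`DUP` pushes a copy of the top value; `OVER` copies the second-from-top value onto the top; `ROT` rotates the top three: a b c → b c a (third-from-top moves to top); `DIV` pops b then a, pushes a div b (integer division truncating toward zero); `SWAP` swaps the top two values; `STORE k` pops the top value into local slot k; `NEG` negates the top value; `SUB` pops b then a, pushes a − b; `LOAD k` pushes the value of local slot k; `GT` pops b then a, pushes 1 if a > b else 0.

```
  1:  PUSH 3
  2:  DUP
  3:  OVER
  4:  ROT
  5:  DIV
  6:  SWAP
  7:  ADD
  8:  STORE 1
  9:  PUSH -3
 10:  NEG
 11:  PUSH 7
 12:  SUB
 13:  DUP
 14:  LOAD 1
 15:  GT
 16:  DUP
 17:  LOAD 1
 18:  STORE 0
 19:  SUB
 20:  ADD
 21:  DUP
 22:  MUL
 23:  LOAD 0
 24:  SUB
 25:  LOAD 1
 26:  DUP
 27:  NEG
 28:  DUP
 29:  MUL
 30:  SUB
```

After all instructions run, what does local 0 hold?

4

PUSH 3  : [3]
DUP     : [3, 3]
OVER    : [3, 3, 3]
ROT     : [3, 3, 3]
DIV     : [3, 1]
SWAP    : [1, 3]
ADD     : [4]
STORE 1 : []
PUSH -3 : [-3]
NEG     : [3]
PUSH 7  : [3, 7]
SUB     : [-4]
DUP     : [-4, -4]
LOAD 1  : [-4, -4, 4]
GT      : [-4, 0]
DUP     : [-4, 0, 0]
LOAD 1  : [-4, 0, 0, 4]
STORE 0 : [-4, 0, 0]
SUB     : [-4, 0]
ADD     : [-4]
DUP     : [-4, -4]
MUL     : [16]
LOAD 0  : [16, 4]
SUB     : [12]
LOAD 1  : [12, 4]
DUP     : [12, 4, 4]
NEG     : [12, 4, -4]
DUP     : [12, 4, -4, -4]
MUL     : [12, 4, 16]
SUB     : [12, -12]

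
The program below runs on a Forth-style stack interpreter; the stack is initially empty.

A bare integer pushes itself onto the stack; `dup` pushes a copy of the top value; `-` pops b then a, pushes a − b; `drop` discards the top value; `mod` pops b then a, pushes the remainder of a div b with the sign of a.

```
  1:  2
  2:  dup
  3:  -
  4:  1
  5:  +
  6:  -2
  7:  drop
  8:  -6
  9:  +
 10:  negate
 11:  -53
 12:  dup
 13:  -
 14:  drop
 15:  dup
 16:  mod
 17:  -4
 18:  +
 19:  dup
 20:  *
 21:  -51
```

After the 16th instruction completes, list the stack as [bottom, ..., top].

2       2
dup     2 2
-       0
1       0 1
+       1
-2      1 -2
drop    1
-6      1 -6
+       -5
negate  5
-53     5 -53
dup     5 -53 -53
-       5 0
drop    5
dup     5 5
mod     0

[0]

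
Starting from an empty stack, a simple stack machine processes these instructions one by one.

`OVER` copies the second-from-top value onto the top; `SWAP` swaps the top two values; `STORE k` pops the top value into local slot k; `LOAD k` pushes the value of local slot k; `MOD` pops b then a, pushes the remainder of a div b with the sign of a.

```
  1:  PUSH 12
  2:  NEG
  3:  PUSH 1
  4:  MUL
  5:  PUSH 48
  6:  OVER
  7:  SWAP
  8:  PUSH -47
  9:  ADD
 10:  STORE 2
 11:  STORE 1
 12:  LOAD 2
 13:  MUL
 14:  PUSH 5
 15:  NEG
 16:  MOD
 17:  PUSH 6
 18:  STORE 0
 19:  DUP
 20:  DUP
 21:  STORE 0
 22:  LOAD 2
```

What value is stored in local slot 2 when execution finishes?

PUSH 12  → 12
NEG      → -12
PUSH 1   → -12 1
MUL      → -12
PUSH 48  → -12 48
OVER     → -12 48 -12
SWAP     → -12 -12 48
PUSH -47 → -12 -12 48 -47
ADD      → -12 -12 1
STORE 2  → -12 -12
STORE 1  → -12
LOAD 2   → -12 1
MUL      → -12
PUSH 5   → -12 5
NEG      → -12 -5
MOD      → -2
PUSH 6   → -2 6
STORE 0  → -2
DUP      → -2 -2
DUP      → -2 -2 -2
STORE 0  → -2 -2
LOAD 2   → -2 -2 1

1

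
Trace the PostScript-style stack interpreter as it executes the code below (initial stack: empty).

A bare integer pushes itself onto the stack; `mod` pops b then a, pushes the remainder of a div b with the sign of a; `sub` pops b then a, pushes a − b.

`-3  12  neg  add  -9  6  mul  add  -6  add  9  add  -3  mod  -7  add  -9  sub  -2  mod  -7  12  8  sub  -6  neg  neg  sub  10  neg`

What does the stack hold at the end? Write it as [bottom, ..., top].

[0, -7, 10, -10]

-3  : [-3]
12  : [-3, 12]
neg : [-3, -12]
add : [-15]
-9  : [-15, -9]
6   : [-15, -9, 6]
mul : [-15, -54]
add : [-69]
-6  : [-69, -6]
add : [-75]
9   : [-75, 9]
add : [-66]
-3  : [-66, -3]
mod : [0]
-7  : [0, -7]
add : [-7]
-9  : [-7, -9]
sub : [2]
-2  : [2, -2]
mod : [0]
-7  : [0, -7]
12  : [0, -7, 12]
8   : [0, -7, 12, 8]
sub : [0, -7, 4]
-6  : [0, -7, 4, -6]
neg : [0, -7, 4, 6]
neg : [0, -7, 4, -6]
sub : [0, -7, 10]
10  : [0, -7, 10, 10]
neg : [0, -7, 10, -10]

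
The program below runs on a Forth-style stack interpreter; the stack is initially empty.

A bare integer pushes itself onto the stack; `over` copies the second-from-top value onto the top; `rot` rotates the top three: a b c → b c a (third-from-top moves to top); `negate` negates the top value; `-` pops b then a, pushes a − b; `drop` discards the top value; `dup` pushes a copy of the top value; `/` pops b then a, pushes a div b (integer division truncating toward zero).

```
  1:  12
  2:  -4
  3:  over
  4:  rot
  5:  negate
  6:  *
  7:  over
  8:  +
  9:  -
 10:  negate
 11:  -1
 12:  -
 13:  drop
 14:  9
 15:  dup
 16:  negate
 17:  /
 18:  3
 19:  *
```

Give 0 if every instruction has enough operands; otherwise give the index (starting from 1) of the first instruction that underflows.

12      12
-4      12 -4
over    12 -4 12
rot     -4 12 12
negate  -4 12 -12
*       -4 -144
over    -4 -144 -4
+       -4 -148
-       144
negate  -144
-1      -144 -1
-       -143
drop    (empty)
9       9
dup     9 9
negate  9 -9
/       -1
3       -1 3
*       -3

0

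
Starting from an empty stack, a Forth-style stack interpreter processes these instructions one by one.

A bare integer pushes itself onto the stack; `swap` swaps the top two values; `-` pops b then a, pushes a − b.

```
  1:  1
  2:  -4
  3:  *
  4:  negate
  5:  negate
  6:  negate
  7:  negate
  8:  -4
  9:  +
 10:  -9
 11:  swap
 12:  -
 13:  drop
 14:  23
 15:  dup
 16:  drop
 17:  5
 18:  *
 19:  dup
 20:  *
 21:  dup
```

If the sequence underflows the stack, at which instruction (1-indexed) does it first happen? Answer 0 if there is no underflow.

0

1      : [1]
-4     : [1, -4]
*      : [-4]
negate : [4]
negate : [-4]
negate : [4]
negate : [-4]
-4     : [-4, -4]
+      : [-8]
-9     : [-8, -9]
swap   : [-9, -8]
-      : [-1]
drop   : []
23     : [23]
dup    : [23, 23]
drop   : [23]
5      : [23, 5]
*      : [115]
dup    : [115, 115]
*      : [13225]
dup    : [13225, 13225]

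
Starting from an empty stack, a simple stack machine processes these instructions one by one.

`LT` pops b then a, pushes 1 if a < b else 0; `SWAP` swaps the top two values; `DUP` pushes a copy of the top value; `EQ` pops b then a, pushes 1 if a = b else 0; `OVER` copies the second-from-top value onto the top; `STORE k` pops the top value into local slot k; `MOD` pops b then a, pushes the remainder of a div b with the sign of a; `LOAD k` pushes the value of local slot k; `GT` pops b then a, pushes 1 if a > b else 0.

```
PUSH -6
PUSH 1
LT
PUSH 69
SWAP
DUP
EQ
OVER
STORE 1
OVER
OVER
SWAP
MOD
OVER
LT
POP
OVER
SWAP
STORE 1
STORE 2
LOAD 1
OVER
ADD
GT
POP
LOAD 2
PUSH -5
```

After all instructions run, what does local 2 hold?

69

PUSH -6  [-6]
PUSH 1   [-6, 1]
LT       [1]
PUSH 69  [1, 69]
SWAP     [69, 1]
DUP      [69, 1, 1]
EQ       [69, 1]
OVER     [69, 1, 69]
STORE 1  [69, 1]
OVER     [69, 1, 69]
OVER     [69, 1, 69, 1]
SWAP     [69, 1, 1, 69]
MOD      [69, 1, 1]
OVER     [69, 1, 1, 1]
LT       [69, 1, 0]
POP      [69, 1]
OVER     [69, 1, 69]
SWAP     [69, 69, 1]
STORE 1  [69, 69]
STORE 2  [69]
LOAD 1   [69, 1]
OVER     [69, 1, 69]
ADD      [69, 70]
GT       [0]
POP      []
LOAD 2   [69]
PUSH -5  [69, -5]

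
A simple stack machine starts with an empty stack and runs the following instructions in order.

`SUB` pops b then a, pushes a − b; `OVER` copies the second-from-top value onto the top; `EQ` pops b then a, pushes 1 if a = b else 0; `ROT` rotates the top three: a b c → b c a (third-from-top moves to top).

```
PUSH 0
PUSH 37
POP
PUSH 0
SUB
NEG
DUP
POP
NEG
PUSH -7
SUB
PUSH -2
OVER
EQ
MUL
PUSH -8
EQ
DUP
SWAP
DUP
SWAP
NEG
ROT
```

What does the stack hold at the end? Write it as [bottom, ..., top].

PUSH 0   [0]
PUSH 37  [0, 37]
POP      [0]
PUSH 0   [0, 0]
SUB      [0]
NEG      [0]
DUP      [0, 0]
POP      [0]
NEG      [0]
PUSH -7  [0, -7]
SUB      [7]
PUSH -2  [7, -2]
OVER     [7, -2, 7]
EQ       [7, 0]
MUL      [0]
PUSH -8  [0, -8]
EQ       [0]
DUP      [0, 0]
SWAP     [0, 0]
DUP      [0, 0, 0]
SWAP     [0, 0, 0]
NEG      [0, 0, 0]
ROT      [0, 0, 0]

[0, 0, 0]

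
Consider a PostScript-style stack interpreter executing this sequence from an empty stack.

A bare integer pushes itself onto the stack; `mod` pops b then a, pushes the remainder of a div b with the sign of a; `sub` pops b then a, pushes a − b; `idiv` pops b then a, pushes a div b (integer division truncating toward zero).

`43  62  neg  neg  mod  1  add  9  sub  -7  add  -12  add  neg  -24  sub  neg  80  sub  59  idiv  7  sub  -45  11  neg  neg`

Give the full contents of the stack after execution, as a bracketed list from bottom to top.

[-8, -45, 11]

43   : [43]
62   : [43, 62]
neg  : [43, -62]
neg  : [43, 62]
mod  : [43]
1    : [43, 1]
add  : [44]
9    : [44, 9]
sub  : [35]
-7   : [35, -7]
add  : [28]
-12  : [28, -12]
add  : [16]
neg  : [-16]
-24  : [-16, -24]
sub  : [8]
neg  : [-8]
80   : [-8, 80]
sub  : [-88]
59   : [-88, 59]
idiv : [-1]
7    : [-1, 7]
sub  : [-8]
-45  : [-8, -45]
11   : [-8, -45, 11]
neg  : [-8, -45, -11]
neg  : [-8, -45, 11]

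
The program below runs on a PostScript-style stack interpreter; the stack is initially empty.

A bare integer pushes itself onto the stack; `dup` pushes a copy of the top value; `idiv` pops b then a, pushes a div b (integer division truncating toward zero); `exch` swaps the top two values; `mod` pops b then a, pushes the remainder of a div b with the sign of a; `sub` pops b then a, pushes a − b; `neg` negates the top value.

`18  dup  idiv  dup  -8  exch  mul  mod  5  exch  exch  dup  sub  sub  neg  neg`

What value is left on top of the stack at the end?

1

18   -> 18
dup  -> 18 18
idiv -> 1
dup  -> 1 1
-8   -> 1 1 -8
exch -> 1 -8 1
mul  -> 1 -8
mod  -> 1
5    -> 1 5
exch -> 5 1
exch -> 1 5
dup  -> 1 5 5
sub  -> 1 0
sub  -> 1
neg  -> -1
neg  -> 1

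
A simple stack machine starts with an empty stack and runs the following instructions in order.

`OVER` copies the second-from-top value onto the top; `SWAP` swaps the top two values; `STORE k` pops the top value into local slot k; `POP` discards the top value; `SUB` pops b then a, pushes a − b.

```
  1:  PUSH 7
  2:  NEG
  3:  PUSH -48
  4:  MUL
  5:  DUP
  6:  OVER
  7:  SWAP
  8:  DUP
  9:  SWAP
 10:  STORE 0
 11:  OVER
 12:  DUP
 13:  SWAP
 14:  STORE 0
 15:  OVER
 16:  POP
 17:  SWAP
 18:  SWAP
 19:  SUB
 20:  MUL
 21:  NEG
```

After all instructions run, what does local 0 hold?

PUSH 7   : [7]
NEG      : [-7]
PUSH -48 : [-7, -48]
MUL      : [336]
DUP      : [336, 336]
OVER     : [336, 336, 336]
SWAP     : [336, 336, 336]
DUP      : [336, 336, 336, 336]
SWAP     : [336, 336, 336, 336]
STORE 0  : [336, 336, 336]
OVER     : [336, 336, 336, 336]
DUP      : [336, 336, 336, 336, 336]
SWAP     : [336, 336, 336, 336, 336]
STORE 0  : [336, 336, 336, 336]
OVER     : [336, 336, 336, 336, 336]
POP      : [336, 336, 336, 336]
SWAP     : [336, 336, 336, 336]
SWAP     : [336, 336, 336, 336]
SUB      : [336, 336, 0]
MUL      : [336, 0]
NEG      : [336, 0]

336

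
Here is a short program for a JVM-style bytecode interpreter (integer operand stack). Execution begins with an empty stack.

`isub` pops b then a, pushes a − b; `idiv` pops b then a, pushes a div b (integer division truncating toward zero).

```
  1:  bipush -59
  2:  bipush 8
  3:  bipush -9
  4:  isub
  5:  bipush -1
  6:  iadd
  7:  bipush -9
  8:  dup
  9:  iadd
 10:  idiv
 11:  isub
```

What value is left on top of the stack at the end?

bipush -59  [-59]
bipush 8    [-59, 8]
bipush -9   [-59, 8, -9]
isub        [-59, 17]
bipush -1   [-59, 17, -1]
iadd        [-59, 16]
bipush -9   [-59, 16, -9]
dup         [-59, 16, -9, -9]
iadd        [-59, 16, -18]
idiv        [-59, 0]
isub        [-59]

-59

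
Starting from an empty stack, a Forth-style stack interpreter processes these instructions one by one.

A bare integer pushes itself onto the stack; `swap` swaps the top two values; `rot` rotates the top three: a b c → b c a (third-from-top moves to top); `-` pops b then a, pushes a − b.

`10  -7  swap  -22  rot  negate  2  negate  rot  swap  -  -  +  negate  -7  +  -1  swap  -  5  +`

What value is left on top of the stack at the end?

48

10      [10]
-7      [10, -7]
swap    [-7, 10]
-22     [-7, 10, -22]
rot     [10, -22, -7]
negate  [10, -22, 7]
2       [10, -22, 7, 2]
negate  [10, -22, 7, -2]
rot     [10, 7, -2, -22]
swap    [10, 7, -22, -2]
-       [10, 7, -20]
-       [10, 27]
+       [37]
negate  [-37]
-7      [-37, -7]
+       [-44]
-1      [-44, -1]
swap    [-1, -44]
-       [43]
5       [43, 5]
+       [48]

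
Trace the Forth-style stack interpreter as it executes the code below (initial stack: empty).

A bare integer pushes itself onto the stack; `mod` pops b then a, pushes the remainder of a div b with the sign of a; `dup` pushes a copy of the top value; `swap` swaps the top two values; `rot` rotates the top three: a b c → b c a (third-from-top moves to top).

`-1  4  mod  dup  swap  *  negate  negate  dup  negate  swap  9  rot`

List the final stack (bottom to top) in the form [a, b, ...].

-1     : -1
4      : -1 4
mod    : -1
dup    : -1 -1
swap   : -1 -1
*      : 1
negate : -1
negate : 1
dup    : 1 1
negate : 1 -1
swap   : -1 1
9      : -1 1 9
rot    : 1 9 -1

[1, 9, -1]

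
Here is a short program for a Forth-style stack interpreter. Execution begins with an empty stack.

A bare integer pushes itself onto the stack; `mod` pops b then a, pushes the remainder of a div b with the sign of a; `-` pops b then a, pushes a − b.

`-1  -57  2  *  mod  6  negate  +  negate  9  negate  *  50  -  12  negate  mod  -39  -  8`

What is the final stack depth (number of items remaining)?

2

-1     → [-1]
-57    → [-1, -57]
2      → [-1, -57, 2]
*      → [-1, -114]
mod    → [-1]
6      → [-1, 6]
negate → [-1, -6]
+      → [-7]
negate → [7]
9      → [7, 9]
negate → [7, -9]
*      → [-63]
50     → [-63, 50]
-      → [-113]
12     → [-113, 12]
negate → [-113, -12]
mod    → [-5]
-39    → [-5, -39]
-      → [34]
8      → [34, 8]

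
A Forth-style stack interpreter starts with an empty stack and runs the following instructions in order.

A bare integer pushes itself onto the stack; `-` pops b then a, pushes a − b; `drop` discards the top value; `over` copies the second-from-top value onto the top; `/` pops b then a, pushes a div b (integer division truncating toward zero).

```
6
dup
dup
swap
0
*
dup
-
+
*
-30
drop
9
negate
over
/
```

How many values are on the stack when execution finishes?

6       [6]
dup     [6, 6]
dup     [6, 6, 6]
swap    [6, 6, 6]
0       [6, 6, 6, 0]
*       [6, 6, 0]
dup     [6, 6, 0, 0]
-       [6, 6, 0]
+       [6, 6]
*       [36]
-30     [36, -30]
drop    [36]
9       [36, 9]
negate  [36, -9]
over    [36, -9, 36]
/       [36, 0]

2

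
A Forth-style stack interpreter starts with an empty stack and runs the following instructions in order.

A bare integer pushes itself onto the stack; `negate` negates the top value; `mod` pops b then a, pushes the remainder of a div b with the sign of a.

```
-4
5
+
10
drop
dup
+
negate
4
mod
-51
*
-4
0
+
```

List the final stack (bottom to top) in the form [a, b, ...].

-4     -> [-4]
5      -> [-4, 5]
+      -> [1]
10     -> [1, 10]
drop   -> [1]
dup    -> [1, 1]
+      -> [2]
negate -> [-2]
4      -> [-2, 4]
mod    -> [-2]
-51    -> [-2, -51]
*      -> [102]
-4     -> [102, -4]
0      -> [102, -4, 0]
+      -> [102, -4]

[102, -4]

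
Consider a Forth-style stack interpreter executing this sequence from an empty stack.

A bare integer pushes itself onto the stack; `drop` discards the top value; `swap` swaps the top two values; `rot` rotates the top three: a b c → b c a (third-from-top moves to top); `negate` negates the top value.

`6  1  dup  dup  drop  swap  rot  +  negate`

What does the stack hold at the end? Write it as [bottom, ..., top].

6      : [6]
1      : [6, 1]
dup    : [6, 1, 1]
dup    : [6, 1, 1, 1]
drop   : [6, 1, 1]
swap   : [6, 1, 1]
rot    : [1, 1, 6]
+      : [1, 7]
negate : [1, -7]

[1, -7]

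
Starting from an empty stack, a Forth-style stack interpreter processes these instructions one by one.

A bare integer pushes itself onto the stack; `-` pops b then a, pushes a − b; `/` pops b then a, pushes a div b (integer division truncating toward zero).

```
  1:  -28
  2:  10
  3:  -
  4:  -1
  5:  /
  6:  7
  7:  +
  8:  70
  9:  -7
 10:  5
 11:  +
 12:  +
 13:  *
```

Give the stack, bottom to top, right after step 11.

[45, 70, -2]

-28 -> [-28]
10  -> [-28, 10]
-   -> [-38]
-1  -> [-38, -1]
/   -> [38]
7   -> [38, 7]
+   -> [45]
70  -> [45, 70]
-7  -> [45, 70, -7]
5   -> [45, 70, -7, 5]
+   -> [45, 70, -2]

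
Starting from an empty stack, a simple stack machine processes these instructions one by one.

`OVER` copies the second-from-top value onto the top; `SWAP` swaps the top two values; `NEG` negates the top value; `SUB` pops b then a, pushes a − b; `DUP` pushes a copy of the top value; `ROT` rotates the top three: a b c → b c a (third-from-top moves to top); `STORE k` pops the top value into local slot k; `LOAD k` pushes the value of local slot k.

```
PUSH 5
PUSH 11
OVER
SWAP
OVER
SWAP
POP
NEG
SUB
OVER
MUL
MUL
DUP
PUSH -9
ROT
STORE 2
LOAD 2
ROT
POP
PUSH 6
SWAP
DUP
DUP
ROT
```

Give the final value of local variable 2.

PUSH 5  : 5
PUSH 11 : 5 11
OVER    : 5 11 5
SWAP    : 5 5 11
OVER    : 5 5 11 5
SWAP    : 5 5 5 11
POP     : 5 5 5
NEG     : 5 5 -5
SUB     : 5 10
OVER    : 5 10 5
MUL     : 5 50
MUL     : 250
DUP     : 250 250
PUSH -9 : 250 250 -9
ROT     : 250 -9 250
STORE 2 : 250 -9
LOAD 2  : 250 -9 250
ROT     : -9 250 250
POP     : -9 250
PUSH 6  : -9 250 6
SWAP    : -9 6 250
DUP     : -9 6 250 250
DUP     : -9 6 250 250 250
ROT     : -9 6 250 250 250

250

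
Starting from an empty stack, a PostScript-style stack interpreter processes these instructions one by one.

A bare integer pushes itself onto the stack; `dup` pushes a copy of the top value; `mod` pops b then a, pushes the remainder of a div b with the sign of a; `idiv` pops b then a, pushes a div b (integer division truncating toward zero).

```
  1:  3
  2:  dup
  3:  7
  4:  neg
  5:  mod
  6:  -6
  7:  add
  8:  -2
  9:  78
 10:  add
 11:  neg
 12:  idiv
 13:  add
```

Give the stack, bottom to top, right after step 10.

[3, -3, 76]

3   → 3
dup → 3 3
7   → 3 3 7
neg → 3 3 -7
mod → 3 3
-6  → 3 3 -6
add → 3 -3
-2  → 3 -3 -2
78  → 3 -3 -2 78
add → 3 -3 76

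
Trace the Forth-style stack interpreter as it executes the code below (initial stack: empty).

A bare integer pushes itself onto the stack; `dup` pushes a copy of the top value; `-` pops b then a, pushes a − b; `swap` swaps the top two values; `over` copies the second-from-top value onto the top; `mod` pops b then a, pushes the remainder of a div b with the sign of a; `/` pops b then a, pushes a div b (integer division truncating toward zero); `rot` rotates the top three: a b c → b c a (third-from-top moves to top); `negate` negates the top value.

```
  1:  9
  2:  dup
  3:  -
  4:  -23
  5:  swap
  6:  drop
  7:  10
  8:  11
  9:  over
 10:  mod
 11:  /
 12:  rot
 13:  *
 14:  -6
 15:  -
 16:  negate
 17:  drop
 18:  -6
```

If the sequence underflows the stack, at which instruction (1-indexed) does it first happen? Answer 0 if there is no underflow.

9    : [9]
dup  : [9, 9]
-    : [0]
-23  : [0, -23]
swap : [-23, 0]
drop : [-23]
10   : [-23, 10]
11   : [-23, 10, 11]
over : [-23, 10, 11, 10]
mod  : [-23, 10, 1]
/    : [-23, 10]
rot  — needs 3 operands, stack has 2 → underflow

12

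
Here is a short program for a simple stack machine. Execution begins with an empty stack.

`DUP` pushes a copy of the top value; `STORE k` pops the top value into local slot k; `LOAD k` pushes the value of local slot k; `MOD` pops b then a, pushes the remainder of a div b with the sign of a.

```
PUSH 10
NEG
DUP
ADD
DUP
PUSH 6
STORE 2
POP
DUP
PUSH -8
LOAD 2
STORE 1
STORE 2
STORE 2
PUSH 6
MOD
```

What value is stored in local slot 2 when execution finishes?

PUSH 10  [10]
NEG      [-10]
DUP      [-10, -10]
ADD      [-20]
DUP      [-20, -20]
PUSH 6   [-20, -20, 6]
STORE 2  [-20, -20]
POP      [-20]
DUP      [-20, -20]
PUSH -8  [-20, -20, -8]
LOAD 2   [-20, -20, -8, 6]
STORE 1  [-20, -20, -8]
STORE 2  [-20, -20]
STORE 2  [-20]
PUSH 6   [-20, 6]
MOD      [-2]

-20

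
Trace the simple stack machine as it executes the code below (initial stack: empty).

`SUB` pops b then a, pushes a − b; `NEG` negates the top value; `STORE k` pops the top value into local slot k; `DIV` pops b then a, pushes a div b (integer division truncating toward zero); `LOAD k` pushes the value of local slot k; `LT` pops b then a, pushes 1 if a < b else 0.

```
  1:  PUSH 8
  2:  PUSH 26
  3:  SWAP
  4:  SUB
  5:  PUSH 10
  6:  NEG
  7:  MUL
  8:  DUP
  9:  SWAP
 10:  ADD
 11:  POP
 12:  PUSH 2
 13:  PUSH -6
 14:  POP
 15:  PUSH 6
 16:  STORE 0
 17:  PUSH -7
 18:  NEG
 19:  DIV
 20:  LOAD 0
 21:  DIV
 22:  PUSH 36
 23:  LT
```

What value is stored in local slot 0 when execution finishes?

PUSH 8  -> 8
PUSH 26 -> 8 26
SWAP    -> 26 8
SUB     -> 18
PUSH 10 -> 18 10
NEG     -> 18 -10
MUL     -> -180
DUP     -> -180 -180
SWAP    -> -180 -180
ADD     -> -360
POP     -> (empty)
PUSH 2  -> 2
PUSH -6 -> 2 -6
POP     -> 2
PUSH 6  -> 2 6
STORE 0 -> 2
PUSH -7 -> 2 -7
NEG     -> 2 7
DIV     -> 0
LOAD 0  -> 0 6
DIV     -> 0
PUSH 36 -> 0 36
LT      -> 1

6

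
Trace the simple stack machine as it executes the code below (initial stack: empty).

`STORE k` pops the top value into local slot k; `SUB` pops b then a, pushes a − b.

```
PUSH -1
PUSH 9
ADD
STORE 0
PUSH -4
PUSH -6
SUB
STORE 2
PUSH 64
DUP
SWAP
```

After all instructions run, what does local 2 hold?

PUSH -1 → [-1]
PUSH 9  → [-1, 9]
ADD     → [8]
STORE 0 → []
PUSH -4 → [-4]
PUSH -6 → [-4, -6]
SUB     → [2]
STORE 2 → []
PUSH 64 → [64]
DUP     → [64, 64]
SWAP    → [64, 64]

2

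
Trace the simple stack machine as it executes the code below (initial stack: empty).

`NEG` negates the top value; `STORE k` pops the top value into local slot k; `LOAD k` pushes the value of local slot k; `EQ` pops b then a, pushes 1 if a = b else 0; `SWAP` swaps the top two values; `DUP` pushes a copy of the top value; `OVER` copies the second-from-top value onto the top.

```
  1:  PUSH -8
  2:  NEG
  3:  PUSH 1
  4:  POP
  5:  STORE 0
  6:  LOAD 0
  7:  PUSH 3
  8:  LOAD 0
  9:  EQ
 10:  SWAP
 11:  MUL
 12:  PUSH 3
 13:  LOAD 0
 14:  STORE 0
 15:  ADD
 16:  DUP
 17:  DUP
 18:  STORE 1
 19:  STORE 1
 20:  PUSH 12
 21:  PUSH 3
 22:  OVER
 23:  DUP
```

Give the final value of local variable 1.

3

PUSH -8  -8
NEG      8
PUSH 1   8 1
POP      8
STORE 0  (empty)
LOAD 0   8
PUSH 3   8 3
LOAD 0   8 3 8
EQ       8 0
SWAP     0 8
MUL      0
PUSH 3   0 3
LOAD 0   0 3 8
STORE 0  0 3
ADD      3
DUP      3 3
DUP      3 3 3
STORE 1  3 3
STORE 1  3
PUSH 12  3 12
PUSH 3   3 12 3
OVER     3 12 3 12
DUP      3 12 3 12 12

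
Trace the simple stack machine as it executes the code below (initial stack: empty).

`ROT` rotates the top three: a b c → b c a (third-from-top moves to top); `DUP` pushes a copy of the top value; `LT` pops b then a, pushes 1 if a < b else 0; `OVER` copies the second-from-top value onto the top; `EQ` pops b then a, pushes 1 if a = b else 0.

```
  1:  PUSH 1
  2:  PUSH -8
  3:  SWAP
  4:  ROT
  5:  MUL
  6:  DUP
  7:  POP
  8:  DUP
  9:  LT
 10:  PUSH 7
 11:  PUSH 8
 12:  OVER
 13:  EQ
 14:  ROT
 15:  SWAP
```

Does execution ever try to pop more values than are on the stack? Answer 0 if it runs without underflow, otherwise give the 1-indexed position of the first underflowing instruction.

PUSH 1  -> [1]
PUSH -8 -> [1, -8]
SWAP    -> [-8, 1]
ROT  — needs 3 operands, stack has 2 → underflow

4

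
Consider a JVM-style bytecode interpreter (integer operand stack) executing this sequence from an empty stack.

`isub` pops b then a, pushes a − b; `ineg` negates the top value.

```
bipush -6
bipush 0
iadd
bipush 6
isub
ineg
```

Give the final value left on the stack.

12

bipush -6 → -6
bipush 0  → -6 0
iadd      → -6
bipush 6  → -6 6
isub      → -12
ineg      → 12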